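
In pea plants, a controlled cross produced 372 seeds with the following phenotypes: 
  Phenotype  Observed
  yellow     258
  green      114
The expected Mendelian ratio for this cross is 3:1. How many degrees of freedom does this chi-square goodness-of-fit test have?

1

A goodness-of-fit test with 2 phenotype classes has df = 2 − 1 = 1.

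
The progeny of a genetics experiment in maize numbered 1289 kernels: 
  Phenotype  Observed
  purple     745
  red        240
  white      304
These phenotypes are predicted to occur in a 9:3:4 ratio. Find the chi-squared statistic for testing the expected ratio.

1.594

Expected counts for N = 1289 under a 9:3:4 ratio (total parts = 16):
  purple: 1289 × 9/16 = 725.0625
  red: 1289 × 3/16 = 241.6875
  white: 1289 × 4/16 = 322.25
χ² = Σ (O − E)² / E
  purple: (745 − 725.0625)² / 725.0625 = 0.5482
  red: (240 − 241.6875)² / 241.6875 = 0.0118
  white: (304 − 322.25)² / 322.25 = 1.0336
χ² = 0.5482 + 0.0118 + 1.0336 = 1.5936 ≈ 1.594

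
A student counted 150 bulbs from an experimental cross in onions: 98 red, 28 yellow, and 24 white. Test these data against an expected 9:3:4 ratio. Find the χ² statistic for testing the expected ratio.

Total ratio parts = 16. Expected numbers out of 150:
  red: 150 × 9/16 = 84.375
  yellow: 150 × 3/16 = 28.125
  white: 150 × 4/16 = 37.5
χ² = Σ (O − E)² / E
  red: (98 − 84.375)² / 84.375 = 2.2002
  yellow: (28 − 28.125)² / 28.125 = 0.0006
  white: (24 − 37.5)² / 37.5 = 4.8600
χ² = 2.2002 + 0.0006 + 4.8600 = 7.0608 ≈ 7.061

7.061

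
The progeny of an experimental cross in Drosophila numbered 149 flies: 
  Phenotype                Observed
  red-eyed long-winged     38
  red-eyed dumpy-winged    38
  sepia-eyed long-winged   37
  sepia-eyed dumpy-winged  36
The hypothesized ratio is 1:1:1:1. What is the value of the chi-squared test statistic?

Expected counts for N = 149 under a 1:1:1:1 ratio (total parts = 4):
  red-eyed long-winged: 149 × 1/4 = 37.25
  red-eyed dumpy-winged: 149 × 1/4 = 37.25
  sepia-eyed long-winged: 149 × 1/4 = 37.25
  sepia-eyed dumpy-winged: 149 × 1/4 = 37.25
χ² = Σ (O − E)² / E
  red-eyed long-winged: (38 − 37.25)² / 37.25 = 0.0151
  red-eyed dumpy-winged: (38 − 37.25)² / 37.25 = 0.0151
  sepia-eyed long-winged: (37 − 37.25)² / 37.25 = 0.0017
  sepia-eyed dumpy-winged: (36 − 37.25)² / 37.25 = 0.0419
χ² = 0.0151 + 0.0151 + 0.0017 + 0.0419 = 0.0738 ≈ 0.074

0.074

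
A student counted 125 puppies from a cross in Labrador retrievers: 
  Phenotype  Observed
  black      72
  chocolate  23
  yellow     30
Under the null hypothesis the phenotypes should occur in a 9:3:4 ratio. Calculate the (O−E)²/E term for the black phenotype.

The 9:3:4 ratio has 16 parts, so with N = 125 the expected counts are:
  black: 125 × 9/16 = 70.3125
  chocolate: 125 × 3/16 = 23.4375
  yellow: 125 × 4/16 = 31.25
Contribution of black: (72 − 70.3125)² / 70.3125 = 0.0405

0.041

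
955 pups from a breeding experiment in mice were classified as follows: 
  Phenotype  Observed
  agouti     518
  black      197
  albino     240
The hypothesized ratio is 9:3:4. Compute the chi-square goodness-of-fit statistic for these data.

Expected counts for N = 955 under a 9:3:4 ratio (total parts = 16):
  agouti: 955 × 9/16 = 537.1875
  black: 955 × 3/16 = 179.0625
  albino: 955 × 4/16 = 238.75
χ² = Σ (O − E)² / E
  agouti: (518 − 537.1875)² / 537.1875 = 0.6853
  black: (197 − 179.0625)² / 179.0625 = 1.7969
  albino: (240 − 238.75)² / 238.75 = 0.0065
χ² = 0.6853 + 1.7969 + 0.0065 = 2.4887 ≈ 2.489

2.489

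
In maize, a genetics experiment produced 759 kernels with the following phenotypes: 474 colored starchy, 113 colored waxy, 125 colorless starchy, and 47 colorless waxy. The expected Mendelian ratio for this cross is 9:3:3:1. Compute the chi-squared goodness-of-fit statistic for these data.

Under the 9:3:3:1 hypothesis (Σ ratio = 16, N = 759):
  colored starchy: 759 × 9/16 = 426.9375
  colored waxy: 759 × 3/16 = 142.3125
  colorless starchy: 759 × 3/16 = 142.3125
  colorless waxy: 759 × 1/16 = 47.4375
χ² = Σ (O − E)² / E
  colored starchy: (474 − 426.9375)² / 426.9375 = 5.1878
  colored waxy: (113 − 142.3125)² / 142.3125 = 6.0376
  colorless starchy: (125 − 142.3125)² / 142.3125 = 2.1061
  colorless waxy: (47 − 47.4375)² / 47.4375 = 0.0040
χ² = 5.1878 + 6.0376 + 2.1061 + 0.0040 = 13.3355 ≈ 13.336

13.336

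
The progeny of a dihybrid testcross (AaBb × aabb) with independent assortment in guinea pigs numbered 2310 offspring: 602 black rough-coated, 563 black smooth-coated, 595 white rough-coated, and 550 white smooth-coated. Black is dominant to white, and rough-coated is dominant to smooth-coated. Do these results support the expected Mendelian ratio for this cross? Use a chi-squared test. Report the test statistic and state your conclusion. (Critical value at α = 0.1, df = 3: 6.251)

A dihybrid testcross with independent assortment gives a 1:1:1:1 ratio.
The 1:1:1:1 ratio has 4 parts, so with N = 2310 the expected counts are:
  black rough-coated: 2310 × 1/4 = 577.5
  black smooth-coated: 2310 × 1/4 = 577.5
  white rough-coated: 2310 × 1/4 = 577.5
  white smooth-coated: 2310 × 1/4 = 577.5
χ² = Σ (O − E)² / E
  black rough-coated: (602 − 577.5)² / 577.5 = 1.0394
  black smooth-coated: (563 − 577.5)² / 577.5 = 0.3641
  white rough-coated: (595 − 577.5)² / 577.5 = 0.5303
  white smooth-coated: (550 − 577.5)² / 577.5 = 1.3095
χ² = 1.0394 + 0.3641 + 0.5303 + 1.3095 = 3.2433 ≈ 3.243
Degrees of freedom = 4 − 1 = 3; critical value at α = 0.1 is 6.251.
Since 3.243 < 6.251, we fail to reject the null hypothesis — the data are consistent with the 1:1:1:1 ratio.

3.243; consistent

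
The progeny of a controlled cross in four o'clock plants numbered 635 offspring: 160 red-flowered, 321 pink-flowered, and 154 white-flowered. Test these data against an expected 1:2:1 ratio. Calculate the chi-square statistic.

Under the 1:2:1 hypothesis (Σ ratio = 4, N = 635):
  red-flowered: 635 × 1/4 = 158.75
  pink-flowered: 635 × 2/4 = 317.5
  white-flowered: 635 × 1/4 = 158.75
χ² = Σ (O − E)² / E
  red-flowered: (160 − 158.75)² / 158.75 = 0.0098
  pink-flowered: (321 − 317.5)² / 317.5 = 0.0386
  white-flowered: (154 − 158.75)² / 158.75 = 0.1421
χ² = 0.0098 + 0.0386 + 0.1421 = 0.1905 ≈ 0.191

0.191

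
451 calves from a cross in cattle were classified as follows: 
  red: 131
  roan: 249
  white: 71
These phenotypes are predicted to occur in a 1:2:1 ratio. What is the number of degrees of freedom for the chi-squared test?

A goodness-of-fit test with 3 phenotype classes has df = 3 − 1 = 2.

2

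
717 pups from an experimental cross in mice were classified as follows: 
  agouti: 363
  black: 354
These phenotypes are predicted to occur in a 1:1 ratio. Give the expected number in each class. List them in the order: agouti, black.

358.5, 358.5

Expected counts for N = 717 under a 1:1 ratio (total parts = 2):
  agouti: 717 × 1/2 = 358.5
  black: 717 × 1/2 = 358.5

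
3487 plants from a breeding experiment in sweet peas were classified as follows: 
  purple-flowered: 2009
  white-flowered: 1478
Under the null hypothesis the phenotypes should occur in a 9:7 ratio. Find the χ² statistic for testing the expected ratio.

2.636

Expected counts for N = 3487 under a 9:7 ratio (total parts = 16):
  purple-flowered: 3487 × 9/16 = 1961.4375
  white-flowered: 3487 × 7/16 = 1525.5625
χ² = Σ (O − E)² / E
  purple-flowered: (2009 − 1961.4375)² / 1961.4375 = 1.1533
  white-flowered: (1478 − 1525.5625)² / 1525.5625 = 1.4829
χ² = 1.1533 + 1.4829 = 2.6362 ≈ 2.636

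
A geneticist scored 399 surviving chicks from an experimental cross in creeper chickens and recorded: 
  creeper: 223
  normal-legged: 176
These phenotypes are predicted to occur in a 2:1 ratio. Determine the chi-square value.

Expected counts for N = 399 under a 2:1 ratio (total parts = 3):
  creeper: 399 × 2/3 = 266
  normal-legged: 399 × 1/3 = 133
χ² = Σ (O − E)² / E
  creeper: (223 − 266)² / 266 = 6.9511
  normal-legged: (176 − 133)² / 133 = 13.9023
χ² = 6.9511 + 13.9023 = 20.8534 ≈ 20.853

20.853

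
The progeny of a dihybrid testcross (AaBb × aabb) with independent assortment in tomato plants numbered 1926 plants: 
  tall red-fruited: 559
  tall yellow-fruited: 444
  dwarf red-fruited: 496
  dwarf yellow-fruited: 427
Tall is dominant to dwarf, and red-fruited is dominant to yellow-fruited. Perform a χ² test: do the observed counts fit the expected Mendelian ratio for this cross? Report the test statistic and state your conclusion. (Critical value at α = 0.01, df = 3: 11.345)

22.000; not consistent

A dihybrid testcross with independent assortment gives a 1:1:1:1 ratio.
The 1:1:1:1 ratio has 4 parts, so with N = 1926 the expected counts are:
  tall red-fruited: 1926 × 1/4 = 481.5
  tall yellow-fruited: 1926 × 1/4 = 481.5
  dwarf red-fruited: 1926 × 1/4 = 481.5
  dwarf yellow-fruited: 1926 × 1/4 = 481.5
χ² = Σ (O − E)² / E
  tall red-fruited: (559 − 481.5)² / 481.5 = 12.4740
  tall yellow-fruited: (444 − 481.5)² / 481.5 = 2.9206
  dwarf red-fruited: (496 − 481.5)² / 481.5 = 0.4367
  dwarf yellow-fruited: (427 − 481.5)² / 481.5 = 6.1687
χ² = 12.4740 + 2.9206 + 0.4367 + 6.1687 = 22.000
Degrees of freedom = 4 − 1 = 3; critical value at α = 0.01 is 11.345.
Since 22.000 > 11.345, we reject the null hypothesis — the data do not fit the 1:1:1:1 ratio.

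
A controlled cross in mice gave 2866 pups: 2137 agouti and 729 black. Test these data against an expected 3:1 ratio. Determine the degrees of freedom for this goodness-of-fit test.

A goodness-of-fit test with 2 phenotype classes has df = 2 − 1 = 1.

1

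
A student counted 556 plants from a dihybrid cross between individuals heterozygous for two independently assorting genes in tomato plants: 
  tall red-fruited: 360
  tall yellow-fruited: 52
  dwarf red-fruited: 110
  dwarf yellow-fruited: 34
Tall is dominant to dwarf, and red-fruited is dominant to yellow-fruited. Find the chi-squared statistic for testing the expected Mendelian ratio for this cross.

A dihybrid F₂ with independent assortment and complete dominance at both loci gives a 9:3:3:1 phenotypic ratio.
Expected counts for N = 556 under a 9:3:3:1 ratio (total parts = 16):
  tall red-fruited: 556 × 9/16 = 312.75
  tall yellow-fruited: 556 × 3/16 = 104.25
  dwarf red-fruited: 556 × 3/16 = 104.25
  dwarf yellow-fruited: 556 × 1/16 = 34.75
χ² = Σ (O − E)² / E
  tall red-fruited: (360 − 312.75)² / 312.75 = 7.1385
  tall yellow-fruited: (52 − 104.25)² / 104.25 = 26.1876
  dwarf red-fruited: (110 − 104.25)² / 104.25 = 0.3171
  dwarf yellow-fruited: (34 − 34.75)² / 34.75 = 0.0162
χ² = 7.1385 + 26.1876 + 0.3171 + 0.0162 = 33.6594 ≈ 33.659

33.659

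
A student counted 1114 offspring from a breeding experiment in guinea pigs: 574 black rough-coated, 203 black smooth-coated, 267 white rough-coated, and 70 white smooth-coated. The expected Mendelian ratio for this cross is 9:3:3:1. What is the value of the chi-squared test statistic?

20.762

Total ratio parts = 16. Expected numbers out of 1114:
  black rough-coated: 1114 × 9/16 = 626.625
  black smooth-coated: 1114 × 3/16 = 208.875
  white rough-coated: 1114 × 3/16 = 208.875
  white smooth-coated: 1114 × 1/16 = 69.625
χ² = Σ (O − E)² / E
  black rough-coated: (574 − 626.625)² / 626.625 = 4.4195
  black smooth-coated: (203 − 208.875)² / 208.875 = 0.1652
  white rough-coated: (267 − 208.875)² / 208.875 = 16.1748
  white smooth-coated: (70 − 69.625)² / 69.625 = 0.0020
χ² = 4.4195 + 0.1652 + 16.1748 + 0.0020 = 20.7615 ≈ 20.762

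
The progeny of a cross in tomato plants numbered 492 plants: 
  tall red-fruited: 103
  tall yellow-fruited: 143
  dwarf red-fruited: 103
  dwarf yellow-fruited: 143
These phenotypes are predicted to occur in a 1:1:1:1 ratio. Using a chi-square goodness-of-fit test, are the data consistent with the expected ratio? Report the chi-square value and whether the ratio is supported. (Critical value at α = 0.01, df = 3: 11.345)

Under the 1:1:1:1 hypothesis (Σ ratio = 4, N = 492):
  tall red-fruited: 492 × 1/4 = 123
  tall yellow-fruited: 492 × 1/4 = 123
  dwarf red-fruited: 492 × 1/4 = 123
  dwarf yellow-fruited: 492 × 1/4 = 123
χ² = Σ (O − E)² / E
  tall red-fruited: (103 − 123)² / 123 = 3.2520
  tall yellow-fruited: (143 − 123)² / 123 = 3.2520
  dwarf red-fruited: (103 − 123)² / 123 = 3.2520
  dwarf yellow-fruited: (143 − 123)² / 123 = 3.2520
χ² = 3.2520 + 3.2520 + 3.2520 + 3.2520 = 13.008
Degrees of freedom = 4 − 1 = 3; critical value at α = 0.01 is 11.345.
Since 13.008 > 11.345, we reject the null hypothesis — the data do not fit the 1:1:1:1 ratio.

13.008; not consistent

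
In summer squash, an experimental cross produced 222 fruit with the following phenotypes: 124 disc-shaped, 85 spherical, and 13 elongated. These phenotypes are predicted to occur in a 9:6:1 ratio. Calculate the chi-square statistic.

Total ratio parts = 16. Expected numbers out of 222:
  disc-shaped: 222 × 9/16 = 124.875
  spherical: 222 × 6/16 = 83.25
  elongated: 222 × 1/16 = 13.875
χ² = Σ (O − E)² / E
  disc-shaped: (124 − 124.875)² / 124.875 = 0.0061
  spherical: (85 − 83.25)² / 83.25 = 0.0368
  elongated: (13 − 13.875)² / 13.875 = 0.0552
χ² = 0.0061 + 0.0368 + 0.0552 = 0.0981 ≈ 0.098

0.098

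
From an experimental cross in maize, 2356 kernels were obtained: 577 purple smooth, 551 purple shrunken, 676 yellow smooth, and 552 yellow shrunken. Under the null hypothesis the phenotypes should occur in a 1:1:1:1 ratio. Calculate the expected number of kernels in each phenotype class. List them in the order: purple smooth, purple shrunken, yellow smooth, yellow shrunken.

589, 589, 589, 589

Under the 1:1:1:1 hypothesis (Σ ratio = 4, N = 2356):
  purple smooth: 2356 × 1/4 = 589
  purple shrunken: 2356 × 1/4 = 589
  yellow smooth: 2356 × 1/4 = 589
  yellow shrunken: 2356 × 1/4 = 589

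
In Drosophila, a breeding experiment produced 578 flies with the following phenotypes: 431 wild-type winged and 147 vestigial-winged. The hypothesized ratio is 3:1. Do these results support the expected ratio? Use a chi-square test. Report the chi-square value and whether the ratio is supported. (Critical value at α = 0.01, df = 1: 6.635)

The 3:1 ratio has 4 parts, so with N = 578 the expected counts are:
  wild-type winged: 578 × 3/4 = 433.5
  vestigial-winged: 578 × 1/4 = 144.5
χ² = Σ (O − E)² / E
  wild-type winged: (431 − 433.5)² / 433.5 = 0.0144
  vestigial-winged: (147 − 144.5)² / 144.5 = 0.0433
χ² = 0.0144 + 0.0433 = 0.0577 ≈ 0.058
Degrees of freedom = 2 − 1 = 1; critical value at α = 0.01 is 6.635.
Since 0.058 < 6.635, we fail to reject the null hypothesis — the data are consistent with the 3:1 ratio.

0.058; consistent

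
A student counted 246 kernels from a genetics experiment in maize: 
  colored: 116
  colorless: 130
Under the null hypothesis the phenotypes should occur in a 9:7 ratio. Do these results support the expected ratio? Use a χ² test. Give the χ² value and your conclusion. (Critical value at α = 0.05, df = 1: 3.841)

Total ratio parts = 16. Expected numbers out of 246:
  colored: 246 × 9/16 = 138.375
  colorless: 246 × 7/16 = 107.625
χ² = Σ (O − E)² / E
  colored: (116 − 138.375)² / 138.375 = 3.6180
  colorless: (130 − 107.625)² / 107.625 = 4.6517
χ² = 3.6180 + 4.6517 = 8.2697 ≈ 8.270
Degrees of freedom = 2 − 1 = 1; critical value at α = 0.05 is 3.841.
Since 8.270 > 3.841, we reject the null hypothesis — the data do not fit the 9:7 ratio.

8.270; not consistent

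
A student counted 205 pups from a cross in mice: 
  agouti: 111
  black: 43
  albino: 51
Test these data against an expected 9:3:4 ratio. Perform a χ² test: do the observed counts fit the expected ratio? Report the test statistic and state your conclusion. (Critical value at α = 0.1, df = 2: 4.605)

0.704; consistent

Total ratio parts = 16. Expected numbers out of 205:
  agouti: 205 × 9/16 = 115.3125
  black: 205 × 3/16 = 38.4375
  albino: 205 × 4/16 = 51.25
χ² = Σ (O − E)² / E
  agouti: (111 − 115.3125)² / 115.3125 = 0.1613
  black: (43 − 38.4375)² / 38.4375 = 0.5416
  albino: (51 − 51.25)² / 51.25 = 0.0012
χ² = 0.1613 + 0.5416 + 0.0012 = 0.7041 ≈ 0.704
Degrees of freedom = 3 − 1 = 2; critical value at α = 0.1 is 4.605.
Since 0.704 < 4.605, we fail to reject the null hypothesis — the data are consistent with the 9:3:4 ratio.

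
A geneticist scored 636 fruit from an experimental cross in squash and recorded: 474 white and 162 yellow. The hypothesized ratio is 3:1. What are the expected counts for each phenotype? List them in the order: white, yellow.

Under the 3:1 hypothesis (Σ ratio = 4, N = 636):
  white: 636 × 3/4 = 477
  yellow: 636 × 1/4 = 159

477, 159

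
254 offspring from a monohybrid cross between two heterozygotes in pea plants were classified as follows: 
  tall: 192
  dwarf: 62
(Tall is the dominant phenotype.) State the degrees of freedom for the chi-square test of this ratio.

1

For a monohybrid cross between heterozygotes with complete dominance, the expected phenotypic ratio is 3:1.
A goodness-of-fit test with 2 phenotype classes has df = 2 − 1 = 1.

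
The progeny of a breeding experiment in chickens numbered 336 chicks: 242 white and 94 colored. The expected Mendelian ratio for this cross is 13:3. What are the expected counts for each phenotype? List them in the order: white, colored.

273, 63

Under the 13:3 hypothesis (Σ ratio = 16, N = 336):
  white: 336 × 13/16 = 273
  colored: 336 × 3/16 = 63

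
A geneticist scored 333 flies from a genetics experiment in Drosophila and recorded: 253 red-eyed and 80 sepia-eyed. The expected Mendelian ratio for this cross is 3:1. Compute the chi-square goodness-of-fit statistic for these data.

0.169

Expected counts for N = 333 under a 3:1 ratio (total parts = 4):
  red-eyed: 333 × 3/4 = 249.75
  sepia-eyed: 333 × 1/4 = 83.25
χ² = Σ (O − E)² / E
  red-eyed: (253 − 249.75)² / 249.75 = 0.0423
  sepia-eyed: (80 − 83.25)² / 83.25 = 0.1269
χ² = 0.0423 + 0.1269 = 0.1692 ≈ 0.169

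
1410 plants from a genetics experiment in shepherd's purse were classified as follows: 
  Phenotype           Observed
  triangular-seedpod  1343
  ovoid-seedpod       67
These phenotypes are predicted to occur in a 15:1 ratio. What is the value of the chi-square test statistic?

Total ratio parts = 16. Expected numbers out of 1410:
  triangular-seedpod: 1410 × 15/16 = 1321.875
  ovoid-seedpod: 1410 × 1/16 = 88.125
χ² = Σ (O − E)² / E
  triangular-seedpod: (1343 − 1321.875)² / 1321.875 = 0.3376
  ovoid-seedpod: (67 − 88.125)² / 88.125 = 5.0640
χ² = 0.3376 + 5.0640 = 5.4016 ≈ 5.402

5.402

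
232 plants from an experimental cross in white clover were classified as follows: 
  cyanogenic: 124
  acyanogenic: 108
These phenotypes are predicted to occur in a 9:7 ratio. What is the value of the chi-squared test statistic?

0.740

The 9:7 ratio has 16 parts, so with N = 232 the expected counts are:
  cyanogenic: 232 × 9/16 = 130.5
  acyanogenic: 232 × 7/16 = 101.5
χ² = Σ (O − E)² / E
  cyanogenic: (124 − 130.5)² / 130.5 = 0.3238
  acyanogenic: (108 − 101.5)² / 101.5 = 0.4163
χ² = 0.3238 + 0.4163 = 0.7401 ≈ 0.740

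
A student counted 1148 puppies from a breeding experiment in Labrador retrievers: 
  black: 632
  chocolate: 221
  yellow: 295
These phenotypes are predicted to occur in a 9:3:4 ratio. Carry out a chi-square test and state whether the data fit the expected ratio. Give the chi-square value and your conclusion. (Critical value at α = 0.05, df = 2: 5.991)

Expected counts for N = 1148 under a 9:3:4 ratio (total parts = 16):
  black: 1148 × 9/16 = 645.75
  chocolate: 1148 × 3/16 = 215.25
  yellow: 1148 × 4/16 = 287
χ² = Σ (O − E)² / E
  black: (632 − 645.75)² / 645.75 = 0.2928
  chocolate: (221 − 215.25)² / 215.25 = 0.1536
  yellow: (295 − 287)² / 287 = 0.2230
χ² = 0.2928 + 0.1536 + 0.2230 = 0.6694 ≈ 0.669
Degrees of freedom = 3 − 1 = 2; critical value at α = 0.05 is 5.991.
Since 0.669 < 5.991, we fail to reject the null hypothesis — the data are consistent with the 9:3:4 ratio.

0.669; consistent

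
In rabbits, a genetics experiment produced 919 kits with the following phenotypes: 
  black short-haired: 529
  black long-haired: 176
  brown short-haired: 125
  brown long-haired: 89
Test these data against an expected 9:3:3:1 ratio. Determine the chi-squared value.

Total ratio parts = 16. Expected numbers out of 919:
  black short-haired: 919 × 9/16 = 516.9375
  black long-haired: 919 × 3/16 = 172.3125
  brown short-haired: 919 × 3/16 = 172.3125
  brown long-haired: 919 × 1/16 = 57.4375
χ² = Σ (O − E)² / E
  black short-haired: (529 − 516.9375)² / 516.9375 = 0.2815
  black long-haired: (176 − 172.3125)² / 172.3125 = 0.0789
  brown short-haired: (125 − 172.3125)² / 172.3125 = 12.9908
  brown long-haired: (89 − 57.4375)² / 57.4375 = 17.3439
χ² = 0.2815 + 0.0789 + 12.9908 + 17.3439 = 30.6951 ≈ 30.695

30.695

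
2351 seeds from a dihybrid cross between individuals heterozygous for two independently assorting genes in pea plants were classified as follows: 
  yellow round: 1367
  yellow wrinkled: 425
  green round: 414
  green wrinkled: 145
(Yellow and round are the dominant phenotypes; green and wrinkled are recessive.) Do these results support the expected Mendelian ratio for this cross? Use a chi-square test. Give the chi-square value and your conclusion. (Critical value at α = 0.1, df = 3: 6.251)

A dihybrid F₂ with independent assortment and complete dominance at both loci gives a 9:3:3:1 phenotypic ratio.
Expected counts for N = 2351 under a 9:3:3:1 ratio (total parts = 16):
  yellow round: 2351 × 9/16 = 1322.4375
  yellow wrinkled: 2351 × 3/16 = 440.8125
  green round: 2351 × 3/16 = 440.8125
  green wrinkled: 2351 × 1/16 = 146.9375
χ² = Σ (O − E)² / E
  yellow round: (1367 − 1322.4375)² / 1322.4375 = 1.5016
  yellow wrinkled: (425 − 440.8125)² / 440.8125 = 0.5672
  green round: (414 − 440.8125)² / 440.8125 = 1.6309
  green wrinkled: (145 − 146.9375)² / 146.9375 = 0.0255
χ² = 1.5016 + 0.5672 + 1.6309 + 0.0255 = 3.7252 ≈ 3.725
Degrees of freedom = 4 − 1 = 3; critical value at α = 0.1 is 6.251.
Since 3.725 < 6.251, we fail to reject the null hypothesis — the data are consistent with the 9:3:3:1 ratio.

3.725; consistent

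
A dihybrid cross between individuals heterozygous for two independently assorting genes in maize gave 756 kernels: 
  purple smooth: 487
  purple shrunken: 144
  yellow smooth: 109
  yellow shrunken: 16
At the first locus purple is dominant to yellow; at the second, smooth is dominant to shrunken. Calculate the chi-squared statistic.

37.237

A dihybrid F₂ with independent assortment and complete dominance at both loci gives a 9:3:3:1 phenotypic ratio.
Total ratio parts = 16. Expected numbers out of 756:
  purple smooth: 756 × 9/16 = 425.25
  purple shrunken: 756 × 3/16 = 141.75
  yellow smooth: 756 × 3/16 = 141.75
  yellow shrunken: 756 × 1/16 = 47.25
χ² = Σ (O − E)² / E
  purple smooth: (487 − 425.25)² / 425.25 = 8.9666
  purple shrunken: (144 − 141.75)² / 141.75 = 0.0357
  yellow smooth: (109 − 141.75)² / 141.75 = 7.5666
  yellow shrunken: (16 − 47.25)² / 47.25 = 20.6680
χ² = 8.9666 + 0.0357 + 7.5666 + 20.6680 = 37.2369 ≈ 37.237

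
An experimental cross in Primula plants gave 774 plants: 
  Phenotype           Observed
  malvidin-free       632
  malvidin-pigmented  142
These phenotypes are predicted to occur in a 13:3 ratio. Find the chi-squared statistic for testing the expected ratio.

Total ratio parts = 16. Expected numbers out of 774:
  malvidin-free: 774 × 13/16 = 628.875
  malvidin-pigmented: 774 × 3/16 = 145.125
χ² = Σ (O − E)² / E
  malvidin-free: (632 − 628.875)² / 628.875 = 0.0155
  malvidin-pigmented: (142 − 145.125)² / 145.125 = 0.0673
χ² = 0.0155 + 0.0673 = 0.0828 ≈ 0.083

0.083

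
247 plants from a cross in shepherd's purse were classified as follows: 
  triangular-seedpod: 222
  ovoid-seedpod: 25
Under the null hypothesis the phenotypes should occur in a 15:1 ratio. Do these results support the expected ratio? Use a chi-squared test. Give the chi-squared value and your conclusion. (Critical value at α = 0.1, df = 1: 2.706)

6.318; not consistent

The 15:1 ratio has 16 parts, so with N = 247 the expected counts are:
  triangular-seedpod: 247 × 15/16 = 231.5625
  ovoid-seedpod: 247 × 1/16 = 15.4375
χ² = Σ (O − E)² / E
  triangular-seedpod: (222 − 231.5625)² / 231.5625 = 0.3949
  ovoid-seedpod: (25 − 15.4375)² / 15.4375 = 5.9233
χ² = 0.3949 + 5.9233 = 6.3182 ≈ 6.318
Degrees of freedom = 2 − 1 = 1; critical value at α = 0.1 is 2.706.
Since 6.318 > 2.706, we reject the null hypothesis — the data do not fit the 15:1 ratio.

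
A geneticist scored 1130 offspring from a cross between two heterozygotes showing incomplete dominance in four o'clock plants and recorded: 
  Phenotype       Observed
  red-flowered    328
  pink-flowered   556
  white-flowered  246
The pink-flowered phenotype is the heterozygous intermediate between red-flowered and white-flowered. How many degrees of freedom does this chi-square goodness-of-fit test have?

With incomplete dominance, a heterozygote × heterozygote cross gives a 1:2:1 phenotypic ratio.
A goodness-of-fit test with 3 phenotype classes has df = 3 − 1 = 2.

2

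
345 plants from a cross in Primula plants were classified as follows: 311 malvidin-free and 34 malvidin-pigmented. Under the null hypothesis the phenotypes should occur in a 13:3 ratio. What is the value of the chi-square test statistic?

17.918

Total ratio parts = 16. Expected numbers out of 345:
  malvidin-free: 345 × 13/16 = 280.3125
  malvidin-pigmented: 345 × 3/16 = 64.6875
χ² = Σ (O − E)² / E
  malvidin-free: (311 − 280.3125)² / 280.3125 = 3.3595
  malvidin-pigmented: (34 − 64.6875)² / 64.6875 = 14.5580
χ² = 3.3595 + 14.5580 = 17.9175 ≈ 17.918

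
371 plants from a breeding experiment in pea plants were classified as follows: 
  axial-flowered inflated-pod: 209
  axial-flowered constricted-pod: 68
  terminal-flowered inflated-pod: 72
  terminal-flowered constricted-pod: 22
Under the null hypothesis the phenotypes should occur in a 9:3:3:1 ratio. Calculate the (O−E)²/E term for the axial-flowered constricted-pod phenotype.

Under the 9:3:3:1 hypothesis (Σ ratio = 16, N = 371):
  axial-flowered inflated-pod: 371 × 9/16 = 208.6875
  axial-flowered constricted-pod: 371 × 3/16 = 69.5625
  terminal-flowered inflated-pod: 371 × 3/16 = 69.5625
  terminal-flowered constricted-pod: 371 × 1/16 = 23.1875
Contribution of axial-flowered constricted-pod: (68 − 69.5625)² / 69.5625 = 0.0351

0.035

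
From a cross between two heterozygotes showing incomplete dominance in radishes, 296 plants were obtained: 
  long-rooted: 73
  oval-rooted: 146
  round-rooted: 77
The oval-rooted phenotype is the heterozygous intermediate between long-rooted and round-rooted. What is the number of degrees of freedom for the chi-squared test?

With incomplete dominance, a heterozygote × heterozygote cross gives a 1:2:1 phenotypic ratio.
A goodness-of-fit test with 3 phenotype classes has df = 3 − 1 = 2.

2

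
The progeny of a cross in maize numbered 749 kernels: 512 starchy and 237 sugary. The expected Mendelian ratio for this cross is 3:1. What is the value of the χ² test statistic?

17.624

Under the 3:1 hypothesis (Σ ratio = 4, N = 749):
  starchy: 749 × 3/4 = 561.75
  sugary: 749 × 1/4 = 187.25
χ² = Σ (O − E)² / E
  starchy: (512 − 561.75)² / 561.75 = 4.4060
  sugary: (237 − 187.25)² / 187.25 = 13.2180
χ² = 4.4060 + 13.2180 = 17.624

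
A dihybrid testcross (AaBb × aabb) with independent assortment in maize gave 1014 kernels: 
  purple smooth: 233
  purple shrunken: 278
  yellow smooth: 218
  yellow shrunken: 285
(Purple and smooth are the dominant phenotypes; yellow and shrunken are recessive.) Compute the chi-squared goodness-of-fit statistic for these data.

A dihybrid testcross with independent assortment gives a 1:1:1:1 ratio.
Expected counts for N = 1014 under a 1:1:1:1 ratio (total parts = 4):
  purple smooth: 1014 × 1/4 = 253.5
  purple shrunken: 1014 × 1/4 = 253.5
  yellow smooth: 1014 × 1/4 = 253.5
  yellow shrunken: 1014 × 1/4 = 253.5
χ² = Σ (O − E)² / E
  purple smooth: (233 − 253.5)² / 253.5 = 1.6578
  purple shrunken: (278 − 253.5)² / 253.5 = 2.3679
  yellow smooth: (218 − 253.5)² / 253.5 = 4.9714
  yellow shrunken: (285 − 253.5)² / 253.5 = 3.9142
χ² = 1.6578 + 2.3679 + 4.9714 + 3.9142 = 12.9113 ≈ 12.911

12.911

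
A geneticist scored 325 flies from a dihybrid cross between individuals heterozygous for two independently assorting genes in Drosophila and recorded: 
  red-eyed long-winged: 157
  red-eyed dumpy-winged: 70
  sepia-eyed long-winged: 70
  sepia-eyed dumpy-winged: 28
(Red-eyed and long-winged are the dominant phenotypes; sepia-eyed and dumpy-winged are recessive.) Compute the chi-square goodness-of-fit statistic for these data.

A dihybrid F₂ with independent assortment and complete dominance at both loci gives a 9:3:3:1 phenotypic ratio.
Total ratio parts = 16. Expected numbers out of 325:
  red-eyed long-winged: 325 × 9/16 = 182.8125
  red-eyed dumpy-winged: 325 × 3/16 = 60.9375
  sepia-eyed long-winged: 325 × 3/16 = 60.9375
  sepia-eyed dumpy-winged: 325 × 1/16 = 20.3125
χ² = Σ (O − E)² / E
  red-eyed long-winged: (157 − 182.8125)² / 182.8125 = 3.6446
  red-eyed dumpy-winged: (70 − 60.9375)² / 60.9375 = 1.3478
  sepia-eyed long-winged: (70 − 60.9375)² / 60.9375 = 1.3478
  sepia-eyed dumpy-winged: (28 − 20.3125)² / 20.3125 = 2.9094
χ² = 3.6446 + 1.3478 + 1.3478 + 2.9094 = 9.2496 ≈ 9.250

9.250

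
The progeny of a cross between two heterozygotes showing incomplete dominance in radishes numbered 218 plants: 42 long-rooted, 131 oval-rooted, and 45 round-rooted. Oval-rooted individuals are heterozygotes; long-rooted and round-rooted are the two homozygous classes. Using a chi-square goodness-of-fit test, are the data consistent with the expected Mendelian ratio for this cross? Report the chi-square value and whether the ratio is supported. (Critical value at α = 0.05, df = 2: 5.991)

With incomplete dominance, a heterozygote × heterozygote cross gives a 1:2:1 phenotypic ratio.
Expected counts for N = 218 under a 1:2:1 ratio (total parts = 4):
  long-rooted: 218 × 1/4 = 54.5
  oval-rooted: 218 × 2/4 = 109
  round-rooted: 218 × 1/4 = 54.5
χ² = Σ (O − E)² / E
  long-rooted: (42 − 54.5)² / 54.5 = 2.8670
  oval-rooted: (131 − 109)² / 109 = 4.4404
  round-rooted: (45 − 54.5)² / 54.5 = 1.6560
χ² = 2.8670 + 4.4404 + 1.6560 = 8.9634 ≈ 8.963
Degrees of freedom = 3 − 1 = 2; critical value at α = 0.05 is 5.991.
Since 8.963 > 5.991, we reject the null hypothesis — the data do not fit the 1:2:1 ratio.

8.963; not consistent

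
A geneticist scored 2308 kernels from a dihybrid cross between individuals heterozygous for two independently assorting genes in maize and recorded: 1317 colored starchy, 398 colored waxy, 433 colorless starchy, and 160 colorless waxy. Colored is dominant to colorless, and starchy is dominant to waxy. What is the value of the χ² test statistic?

A dihybrid F₂ with independent assortment and complete dominance at both loci gives a 9:3:3:1 phenotypic ratio.
Under the 9:3:3:1 hypothesis (Σ ratio = 16, N = 2308):
  colored starchy: 2308 × 9/16 = 1298.25
  colored waxy: 2308 × 3/16 = 432.75
  colorless starchy: 2308 × 3/16 = 432.75
  colorless waxy: 2308 × 1/16 = 144.25
χ² = Σ (O − E)² / E
  colored starchy: (1317 − 1298.25)² / 1298.25 = 0.2708
  colored waxy: (398 − 432.75)² / 432.75 = 2.7904
  colorless starchy: (433 − 432.75)² / 432.75 = 0.0001
  colorless waxy: (160 − 144.25)² / 144.25 = 1.7197
χ² = 0.2708 + 2.7904 + 0.0001 + 1.7197 = 4.781

4.781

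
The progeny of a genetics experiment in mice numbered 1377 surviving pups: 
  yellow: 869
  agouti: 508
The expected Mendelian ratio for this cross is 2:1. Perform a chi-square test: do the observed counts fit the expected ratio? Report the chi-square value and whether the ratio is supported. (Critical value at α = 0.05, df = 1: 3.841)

Expected counts for N = 1377 under a 2:1 ratio (total parts = 3):
  yellow: 1377 × 2/3 = 918
  agouti: 1377 × 1/3 = 459
χ² = Σ (O − E)² / E
  yellow: (869 − 918)² / 918 = 2.6155
  agouti: (508 − 459)² / 459 = 5.2309
χ² = 2.6155 + 5.2309 = 7.8464 ≈ 7.846
Degrees of freedom = 2 − 1 = 1; critical value at α = 0.05 is 3.841.
Since 7.846 > 3.841, we reject the null hypothesis — the data do not fit the 2:1 ratio.

7.846; not consistent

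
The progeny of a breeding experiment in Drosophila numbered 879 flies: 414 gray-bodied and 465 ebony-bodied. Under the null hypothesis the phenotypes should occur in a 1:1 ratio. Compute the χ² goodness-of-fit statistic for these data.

2.959

The 1:1 ratio has 2 parts, so with N = 879 the expected counts are:
  gray-bodied: 879 × 1/2 = 439.5
  ebony-bodied: 879 × 1/2 = 439.5
χ² = Σ (O − E)² / E
  gray-bodied: (414 − 439.5)² / 439.5 = 1.4795
  ebony-bodied: (465 − 439.5)² / 439.5 = 1.4795
χ² = 1.4795 + 1.4795 = 2.959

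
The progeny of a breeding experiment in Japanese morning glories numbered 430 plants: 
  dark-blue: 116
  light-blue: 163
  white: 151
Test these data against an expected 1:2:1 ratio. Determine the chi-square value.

30.851

Total ratio parts = 4. Expected numbers out of 430:
  dark-blue: 430 × 1/4 = 107.5
  light-blue: 430 × 2/4 = 215
  white: 430 × 1/4 = 107.5
χ² = Σ (O − E)² / E
  dark-blue: (116 − 107.5)² / 107.5 = 0.6721
  light-blue: (163 − 215)² / 215 = 12.5767
  white: (151 − 107.5)² / 107.5 = 17.6023
χ² = 0.6721 + 12.5767 + 17.6023 = 30.8511 ≈ 30.851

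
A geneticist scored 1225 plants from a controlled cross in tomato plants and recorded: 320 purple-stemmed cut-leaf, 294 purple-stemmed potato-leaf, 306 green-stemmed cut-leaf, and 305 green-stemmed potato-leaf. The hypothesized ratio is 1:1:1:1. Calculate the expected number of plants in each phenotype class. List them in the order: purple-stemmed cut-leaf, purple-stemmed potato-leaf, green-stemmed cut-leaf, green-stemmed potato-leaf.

The 1:1:1:1 ratio has 4 parts, so with N = 1225 the expected counts are:
  purple-stemmed cut-leaf: 1225 × 1/4 = 306.25
  purple-stemmed potato-leaf: 1225 × 1/4 = 306.25
  green-stemmed cut-leaf: 1225 × 1/4 = 306.25
  green-stemmed potato-leaf: 1225 × 1/4 = 306.25

306.25, 306.25, 306.25, 306.25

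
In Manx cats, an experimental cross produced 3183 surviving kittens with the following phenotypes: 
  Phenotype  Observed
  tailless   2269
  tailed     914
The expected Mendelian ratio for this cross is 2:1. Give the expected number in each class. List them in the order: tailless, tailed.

2122, 1061

Under the 2:1 hypothesis (Σ ratio = 3, N = 3183):
  tailless: 3183 × 2/3 = 2122
  tailed: 3183 × 1/3 = 1061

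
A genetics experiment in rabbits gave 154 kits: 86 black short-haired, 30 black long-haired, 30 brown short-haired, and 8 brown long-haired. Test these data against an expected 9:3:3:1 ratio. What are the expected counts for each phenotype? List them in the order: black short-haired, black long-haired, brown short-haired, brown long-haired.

86.625, 28.875, 28.875, 9.625

Total ratio parts = 16. Expected numbers out of 154:
  black short-haired: 154 × 9/16 = 86.625
  black long-haired: 154 × 3/16 = 28.875
  brown short-haired: 154 × 3/16 = 28.875
  brown long-haired: 154 × 1/16 = 9.625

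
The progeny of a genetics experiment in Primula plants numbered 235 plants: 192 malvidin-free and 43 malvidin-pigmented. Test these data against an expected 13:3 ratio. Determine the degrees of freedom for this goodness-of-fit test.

A goodness-of-fit test with 2 phenotype classes has df = 2 − 1 = 1.

1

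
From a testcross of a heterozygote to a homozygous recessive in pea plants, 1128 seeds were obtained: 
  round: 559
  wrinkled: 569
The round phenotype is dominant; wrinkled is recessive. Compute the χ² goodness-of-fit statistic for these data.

0.089

A testcross of a heterozygote (Aa × aa) gives a 1:1 phenotypic ratio.
Under the 1:1 hypothesis (Σ ratio = 2, N = 1128):
  round: 1128 × 1/2 = 564
  wrinkled: 1128 × 1/2 = 564
χ² = Σ (O − E)² / E
  round: (559 − 564)² / 564 = 0.0443
  wrinkled: (569 − 564)² / 564 = 0.0443
χ² = 0.0443 + 0.0443 = 0.0886 ≈ 0.089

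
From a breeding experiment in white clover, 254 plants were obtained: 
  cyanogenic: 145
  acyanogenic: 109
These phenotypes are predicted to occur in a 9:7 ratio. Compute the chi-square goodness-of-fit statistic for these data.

The 9:7 ratio has 16 parts, so with N = 254 the expected counts are:
  cyanogenic: 254 × 9/16 = 142.875
  acyanogenic: 254 × 7/16 = 111.125
χ² = Σ (O − E)² / E
  cyanogenic: (145 − 142.875)² / 142.875 = 0.0316
  acyanogenic: (109 − 111.125)² / 111.125 = 0.0406
χ² = 0.0316 + 0.0406 = 0.0722 ≈ 0.072

0.072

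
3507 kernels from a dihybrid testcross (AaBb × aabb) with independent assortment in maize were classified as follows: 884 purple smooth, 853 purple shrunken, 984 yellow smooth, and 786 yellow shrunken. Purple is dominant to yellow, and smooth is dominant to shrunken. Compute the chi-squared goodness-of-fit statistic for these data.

23.216

A dihybrid testcross with independent assortment gives a 1:1:1:1 ratio.
Total ratio parts = 4. Expected numbers out of 3507:
  purple smooth: 3507 × 1/4 = 876.75
  purple shrunken: 3507 × 1/4 = 876.75
  yellow smooth: 3507 × 1/4 = 876.75
  yellow shrunken: 3507 × 1/4 = 876.75
χ² = Σ (O − E)² / E
  purple smooth: (884 − 876.75)² / 876.75 = 0.0600
  purple shrunken: (853 − 876.75)² / 876.75 = 0.6434
  yellow smooth: (984 − 876.75)² / 876.75 = 13.1195
  yellow shrunken: (786 − 876.75)² / 876.75 = 9.3933
χ² = 0.0600 + 0.6434 + 13.1195 + 9.3933 = 23.2162 ≈ 23.216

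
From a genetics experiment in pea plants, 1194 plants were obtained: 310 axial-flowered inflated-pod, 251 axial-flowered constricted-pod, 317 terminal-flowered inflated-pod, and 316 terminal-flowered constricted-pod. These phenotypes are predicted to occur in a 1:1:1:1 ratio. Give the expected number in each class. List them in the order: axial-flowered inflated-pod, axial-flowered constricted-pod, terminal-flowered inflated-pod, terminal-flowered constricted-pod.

The 1:1:1:1 ratio has 4 parts, so with N = 1194 the expected counts are:
  axial-flowered inflated-pod: 1194 × 1/4 = 298.5
  axial-flowered constricted-pod: 1194 × 1/4 = 298.5
  terminal-flowered inflated-pod: 1194 × 1/4 = 298.5
  terminal-flowered constricted-pod: 1194 × 1/4 = 298.5

298.5, 298.5, 298.5, 298.5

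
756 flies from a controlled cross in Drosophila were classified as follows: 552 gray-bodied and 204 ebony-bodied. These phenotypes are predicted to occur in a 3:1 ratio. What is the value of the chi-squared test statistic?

1.587

Under the 3:1 hypothesis (Σ ratio = 4, N = 756):
  gray-bodied: 756 × 3/4 = 567
  ebony-bodied: 756 × 1/4 = 189
χ² = Σ (O − E)² / E
  gray-bodied: (552 − 567)² / 567 = 0.3968
  ebony-bodied: (204 − 189)² / 189 = 1.1905
χ² = 0.3968 + 1.1905 = 1.5873 ≈ 1.587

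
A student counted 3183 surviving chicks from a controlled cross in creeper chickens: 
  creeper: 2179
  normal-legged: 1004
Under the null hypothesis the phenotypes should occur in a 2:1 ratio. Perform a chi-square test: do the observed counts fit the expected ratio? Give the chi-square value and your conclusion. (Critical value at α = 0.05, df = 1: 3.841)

4.593; not consistent

The 2:1 ratio has 3 parts, so with N = 3183 the expected counts are:
  creeper: 3183 × 2/3 = 2122
  normal-legged: 3183 × 1/3 = 1061
χ² = Σ (O − E)² / E
  creeper: (2179 − 2122)² / 2122 = 1.5311
  normal-legged: (1004 − 1061)² / 1061 = 3.0622
χ² = 1.5311 + 3.0622 = 4.5933 ≈ 4.593
Degrees of freedom = 2 − 1 = 1; critical value at α = 0.05 is 3.841.
Since 4.593 > 3.841, we reject the null hypothesis — the data do not fit the 2:1 ratio.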